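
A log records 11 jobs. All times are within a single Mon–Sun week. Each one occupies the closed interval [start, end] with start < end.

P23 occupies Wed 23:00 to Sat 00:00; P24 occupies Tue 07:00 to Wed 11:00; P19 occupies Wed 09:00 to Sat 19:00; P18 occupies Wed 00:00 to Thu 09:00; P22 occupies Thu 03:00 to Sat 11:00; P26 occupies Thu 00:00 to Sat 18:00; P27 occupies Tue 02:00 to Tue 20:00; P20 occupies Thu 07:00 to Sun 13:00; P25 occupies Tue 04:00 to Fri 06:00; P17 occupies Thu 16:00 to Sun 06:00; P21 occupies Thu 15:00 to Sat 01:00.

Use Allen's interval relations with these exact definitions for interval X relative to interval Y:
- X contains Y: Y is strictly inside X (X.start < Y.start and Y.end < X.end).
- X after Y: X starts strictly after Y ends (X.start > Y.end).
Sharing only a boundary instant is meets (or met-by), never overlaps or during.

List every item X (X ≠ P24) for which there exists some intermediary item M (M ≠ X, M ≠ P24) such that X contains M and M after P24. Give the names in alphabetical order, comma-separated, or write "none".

P19, P20, P22, P26

Target P24 = [Tue 07:00, Wed 11:00].
Intermediaries M with M after P24: P17, P20, P21, P22, P23, P26.
Via P17 — items with X contains P17: P20.
Via P20 — items with X contains P20: none.
Via P21 — items with X contains P21: P19, P20, P22, P26.
Via P22 — items with X contains P22: P19, P26.
Via P23 — items with X contains P23: P19.
Via P26 — items with X contains P26: P19.
Union: P19, P20, P22, P26.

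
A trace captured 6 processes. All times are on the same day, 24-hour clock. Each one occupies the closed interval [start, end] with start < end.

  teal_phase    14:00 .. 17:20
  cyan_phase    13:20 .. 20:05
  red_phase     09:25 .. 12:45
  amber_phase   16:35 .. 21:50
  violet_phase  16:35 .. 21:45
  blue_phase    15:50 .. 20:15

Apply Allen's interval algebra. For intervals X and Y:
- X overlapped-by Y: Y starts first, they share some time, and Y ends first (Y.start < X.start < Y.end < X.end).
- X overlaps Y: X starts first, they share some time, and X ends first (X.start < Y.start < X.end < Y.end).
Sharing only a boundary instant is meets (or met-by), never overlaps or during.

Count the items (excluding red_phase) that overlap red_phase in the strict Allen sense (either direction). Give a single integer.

0

Target red_phase = [09:25, 12:45].
amber_phase [16:35, 21:50] → after → no.
blue_phase [15:50, 20:15] → after → no.
cyan_phase [13:20, 20:05] → after → no.
teal_phase [14:00, 17:20] → after → no.
violet_phase [16:35, 21:45] → after → no.
Total: 0.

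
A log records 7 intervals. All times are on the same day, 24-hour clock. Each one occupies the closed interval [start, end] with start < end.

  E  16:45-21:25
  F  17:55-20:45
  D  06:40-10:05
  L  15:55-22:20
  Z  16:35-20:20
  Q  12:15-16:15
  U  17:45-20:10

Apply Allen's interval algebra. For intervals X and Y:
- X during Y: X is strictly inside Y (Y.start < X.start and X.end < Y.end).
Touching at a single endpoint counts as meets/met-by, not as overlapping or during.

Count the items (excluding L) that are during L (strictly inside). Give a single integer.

Target L = [15:55, 22:20].
D [06:40, 10:05] → before → no.
E [16:45, 21:25] → during → counts.
F [17:55, 20:45] → during → counts.
Q [12:15, 16:15] → overlaps → no.
U [17:45, 20:10] → during → counts.
Z [16:35, 20:20] → during → counts.
Total: 4.

4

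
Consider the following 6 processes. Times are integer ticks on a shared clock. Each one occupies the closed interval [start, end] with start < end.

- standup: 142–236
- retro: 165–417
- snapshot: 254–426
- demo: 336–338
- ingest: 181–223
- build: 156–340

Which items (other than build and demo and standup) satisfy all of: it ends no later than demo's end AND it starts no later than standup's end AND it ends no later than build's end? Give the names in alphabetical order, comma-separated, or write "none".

Conditions: its end is no later than demo's end (X.end <= 338) AND its start is no later than standup's end (X.start <= 236) AND its end is no later than build's end (X.end <= 340).
ingest: end 223 <= 338? ✓; start 181 <= 236? ✓; end 223 <= 340? ✓ → yes.
retro: end 417 <= 338? ✗; start 165 <= 236? ✓; end 417 <= 340? ✗ → no.
snapshot: end 426 <= 338? ✗; start 254 <= 236? ✗; end 426 <= 340? ✗ → no.
Result: ingest.

ingest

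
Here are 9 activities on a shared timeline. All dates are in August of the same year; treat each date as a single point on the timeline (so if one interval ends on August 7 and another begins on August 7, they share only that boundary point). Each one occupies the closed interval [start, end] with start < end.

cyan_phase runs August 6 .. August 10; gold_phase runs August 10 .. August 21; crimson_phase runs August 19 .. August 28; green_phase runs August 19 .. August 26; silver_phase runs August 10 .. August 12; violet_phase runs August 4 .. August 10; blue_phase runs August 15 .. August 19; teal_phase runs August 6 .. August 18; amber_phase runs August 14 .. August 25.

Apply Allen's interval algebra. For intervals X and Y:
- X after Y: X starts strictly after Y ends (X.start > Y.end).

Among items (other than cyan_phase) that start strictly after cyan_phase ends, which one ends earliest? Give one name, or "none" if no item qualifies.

blue_phase

Target cyan_phase = [August 6, August 10].
amber_phase [August 14, August 25] → after → candidate.
blue_phase [August 15, August 19] → after → candidate.
crimson_phase [August 19, August 28] → after → candidate.
gold_phase [August 10, August 21] → met-by → excluded.
green_phase [August 19, August 26] → after → candidate.
silver_phase [August 10, August 12] → met-by → excluded.
teal_phase [August 6, August 18] → started-by → excluded.
violet_phase [August 4, August 10] → finished-by → excluded.
Among candidates, earliest end is August 19 → blue_phase.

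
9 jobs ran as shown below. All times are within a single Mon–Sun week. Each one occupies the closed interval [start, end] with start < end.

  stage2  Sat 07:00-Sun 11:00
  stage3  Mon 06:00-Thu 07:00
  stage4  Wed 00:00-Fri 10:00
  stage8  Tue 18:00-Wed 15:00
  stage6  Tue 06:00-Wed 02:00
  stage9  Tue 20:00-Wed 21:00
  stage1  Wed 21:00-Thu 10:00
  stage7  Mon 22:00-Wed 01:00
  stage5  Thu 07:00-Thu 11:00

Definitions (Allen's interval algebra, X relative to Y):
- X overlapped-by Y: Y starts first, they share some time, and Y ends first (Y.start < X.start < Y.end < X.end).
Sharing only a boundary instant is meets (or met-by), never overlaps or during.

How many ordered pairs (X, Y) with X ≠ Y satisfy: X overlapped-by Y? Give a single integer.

13

Checking all 72 ordered pairs for relation 'overlapped-by'; matching pairs in alphabetical order:
(stage1, stage3): stage1 overlapped-by stage3 ✓
(stage4, stage3): stage4 overlapped-by stage3 ✓
(stage4, stage6): stage4 overlapped-by stage6 ✓
(stage4, stage7): stage4 overlapped-by stage7 ✓
(stage4, stage8): stage4 overlapped-by stage8 ✓
(stage4, stage9): stage4 overlapped-by stage9 ✓
(stage5, stage1): stage5 overlapped-by stage1 ✓
(stage6, stage7): stage6 overlapped-by stage7 ✓
(stage8, stage6): stage8 overlapped-by stage6 ✓
(stage8, stage7): stage8 overlapped-by stage7 ✓
(stage9, stage6): stage9 overlapped-by stage6 ✓
(stage9, stage7): stage9 overlapped-by stage7 ✓
(stage9, stage8): stage9 overlapped-by stage8 ✓
Count: 13.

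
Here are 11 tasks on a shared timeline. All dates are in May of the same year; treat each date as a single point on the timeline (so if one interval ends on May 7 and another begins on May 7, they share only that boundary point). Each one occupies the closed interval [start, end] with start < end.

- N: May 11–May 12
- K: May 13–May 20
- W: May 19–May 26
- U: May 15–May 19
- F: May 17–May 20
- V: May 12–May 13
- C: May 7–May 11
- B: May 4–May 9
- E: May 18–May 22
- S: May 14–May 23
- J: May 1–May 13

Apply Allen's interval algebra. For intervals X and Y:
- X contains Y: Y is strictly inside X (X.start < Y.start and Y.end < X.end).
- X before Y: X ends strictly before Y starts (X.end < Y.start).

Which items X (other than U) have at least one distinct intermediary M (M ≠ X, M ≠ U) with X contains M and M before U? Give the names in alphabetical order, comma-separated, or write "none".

J

Target U = [May 15, May 19].
Intermediaries M with M before U: B, C, J, N, V.
Via B — items with X contains B: J.
Via C — items with X contains C: J.
Via J — items with X contains J: none.
Via N — items with X contains N: J.
Via V — items with X contains V: none.
Union: J.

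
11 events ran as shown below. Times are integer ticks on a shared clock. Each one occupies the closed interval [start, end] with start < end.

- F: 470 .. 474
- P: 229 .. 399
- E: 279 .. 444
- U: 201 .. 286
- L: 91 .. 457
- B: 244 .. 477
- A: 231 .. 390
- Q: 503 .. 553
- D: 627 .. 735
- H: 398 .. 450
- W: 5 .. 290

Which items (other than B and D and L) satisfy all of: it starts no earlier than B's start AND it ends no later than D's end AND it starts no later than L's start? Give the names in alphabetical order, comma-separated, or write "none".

none

Conditions: its start is no earlier than B's start (X.start >= 244) AND its end is no later than D's end (X.end <= 735) AND its start is no later than L's start (X.start <= 91).
A: start 231 >= 244? ✗; end 390 <= 735? ✓; start 231 <= 91? ✗ → no.
E: start 279 >= 244? ✓; end 444 <= 735? ✓; start 279 <= 91? ✗ → no.
F: start 470 >= 244? ✓; end 474 <= 735? ✓; start 470 <= 91? ✗ → no.
H: start 398 >= 244? ✓; end 450 <= 735? ✓; start 398 <= 91? ✗ → no.
P: start 229 >= 244? ✗; end 399 <= 735? ✓; start 229 <= 91? ✗ → no.
Q: start 503 >= 244? ✓; end 553 <= 735? ✓; start 503 <= 91? ✗ → no.
U: start 201 >= 244? ✗; end 286 <= 735? ✓; start 201 <= 91? ✗ → no.
W: start 5 >= 244? ✗; end 290 <= 735? ✓; start 5 <= 91? ✓ → no.
Result: none.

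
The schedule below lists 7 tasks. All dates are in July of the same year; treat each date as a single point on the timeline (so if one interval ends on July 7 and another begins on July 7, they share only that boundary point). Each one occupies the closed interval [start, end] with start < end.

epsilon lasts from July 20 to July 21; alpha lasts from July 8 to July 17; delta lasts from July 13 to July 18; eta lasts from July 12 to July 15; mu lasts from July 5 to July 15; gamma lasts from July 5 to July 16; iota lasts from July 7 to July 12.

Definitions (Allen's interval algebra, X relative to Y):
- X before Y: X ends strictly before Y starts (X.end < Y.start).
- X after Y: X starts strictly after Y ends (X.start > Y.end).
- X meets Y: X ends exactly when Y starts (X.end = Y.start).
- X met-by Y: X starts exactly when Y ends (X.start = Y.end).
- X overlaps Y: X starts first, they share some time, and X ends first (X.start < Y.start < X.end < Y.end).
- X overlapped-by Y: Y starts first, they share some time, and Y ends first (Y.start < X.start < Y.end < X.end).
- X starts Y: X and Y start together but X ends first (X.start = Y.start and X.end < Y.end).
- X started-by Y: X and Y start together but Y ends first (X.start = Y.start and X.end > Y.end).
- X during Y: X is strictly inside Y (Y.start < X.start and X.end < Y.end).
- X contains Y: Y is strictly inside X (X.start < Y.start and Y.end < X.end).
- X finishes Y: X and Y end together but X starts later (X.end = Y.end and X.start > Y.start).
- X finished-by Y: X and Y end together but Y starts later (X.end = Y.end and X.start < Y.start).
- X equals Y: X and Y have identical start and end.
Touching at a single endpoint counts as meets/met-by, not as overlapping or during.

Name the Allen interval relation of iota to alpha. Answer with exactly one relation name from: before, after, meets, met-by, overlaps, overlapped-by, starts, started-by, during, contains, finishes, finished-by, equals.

iota = [July 7, July 12]; alpha = [July 8, July 17].
Compare endpoints: iota.start < alpha.start, iota.start < alpha.end, iota.end > alpha.start, iota.end < alpha.end.
That pattern is 'overlaps'.

overlaps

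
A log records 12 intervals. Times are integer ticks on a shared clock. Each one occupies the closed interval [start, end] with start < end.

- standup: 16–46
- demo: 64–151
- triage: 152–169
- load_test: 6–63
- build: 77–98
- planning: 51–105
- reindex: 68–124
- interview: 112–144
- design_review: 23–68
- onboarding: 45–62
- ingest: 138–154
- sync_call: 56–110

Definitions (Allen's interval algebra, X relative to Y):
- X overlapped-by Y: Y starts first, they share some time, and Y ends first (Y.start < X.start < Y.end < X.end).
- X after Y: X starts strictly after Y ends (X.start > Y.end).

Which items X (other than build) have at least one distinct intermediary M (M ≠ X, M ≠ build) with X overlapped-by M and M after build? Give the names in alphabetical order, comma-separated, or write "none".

Target build = [77, 98].
Intermediaries M with M after build: ingest, interview, triage.
Via ingest — items with X overlapped-by ingest: triage.
Via interview — items with X overlapped-by interview: ingest.
Via triage — items with X overlapped-by triage: none.
Union: ingest, triage.

ingest, triage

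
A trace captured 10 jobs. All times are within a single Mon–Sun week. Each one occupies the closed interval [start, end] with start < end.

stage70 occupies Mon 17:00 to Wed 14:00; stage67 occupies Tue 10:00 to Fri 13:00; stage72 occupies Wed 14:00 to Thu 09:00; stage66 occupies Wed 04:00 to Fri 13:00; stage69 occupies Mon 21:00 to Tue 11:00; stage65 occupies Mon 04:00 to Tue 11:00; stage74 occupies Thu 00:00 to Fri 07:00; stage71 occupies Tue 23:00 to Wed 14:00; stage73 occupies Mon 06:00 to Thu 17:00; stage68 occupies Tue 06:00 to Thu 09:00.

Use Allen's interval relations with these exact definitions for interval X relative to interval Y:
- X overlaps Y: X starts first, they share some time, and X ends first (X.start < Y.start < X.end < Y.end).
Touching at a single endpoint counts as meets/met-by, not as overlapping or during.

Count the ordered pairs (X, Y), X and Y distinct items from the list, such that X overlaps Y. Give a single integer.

17

Checking all 90 ordered pairs for relation 'overlaps'; matching pairs in alphabetical order:
(stage65, stage67): stage65 overlaps stage67 ✓
(stage65, stage68): stage65 overlaps stage68 ✓
(stage65, stage70): stage65 overlaps stage70 ✓
(stage65, stage73): stage65 overlaps stage73 ✓
(stage68, stage66): stage68 overlaps stage66 ✓
(stage68, stage67): stage68 overlaps stage67 ✓
(stage68, stage74): stage68 overlaps stage74 ✓
(stage69, stage67): stage69 overlaps stage67 ✓
(stage69, stage68): stage69 overlaps stage68 ✓
(stage70, stage66): stage70 overlaps stage66 ✓
(stage70, stage67): stage70 overlaps stage67 ✓
(stage70, stage68): stage70 overlaps stage68 ✓
(stage71, stage66): stage71 overlaps stage66 ✓
(stage72, stage74): stage72 overlaps stage74 ✓
(stage73, stage66): stage73 overlaps stage66 ✓
(stage73, stage67): stage73 overlaps stage67 ✓
(stage73, stage74): stage73 overlaps stage74 ✓
Count: 17.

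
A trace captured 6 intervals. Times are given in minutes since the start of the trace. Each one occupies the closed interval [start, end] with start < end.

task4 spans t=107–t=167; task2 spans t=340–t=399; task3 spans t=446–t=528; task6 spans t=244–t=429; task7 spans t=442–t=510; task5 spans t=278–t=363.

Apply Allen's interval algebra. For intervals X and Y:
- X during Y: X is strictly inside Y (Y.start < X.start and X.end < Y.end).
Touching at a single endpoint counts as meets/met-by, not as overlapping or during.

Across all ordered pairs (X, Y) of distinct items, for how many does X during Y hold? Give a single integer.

2

Checking all 30 ordered pairs for relation 'during'; matching pairs in alphabetical order:
(task2, task6): task2 during task6 ✓
(task5, task6): task5 during task6 ✓
Count: 2.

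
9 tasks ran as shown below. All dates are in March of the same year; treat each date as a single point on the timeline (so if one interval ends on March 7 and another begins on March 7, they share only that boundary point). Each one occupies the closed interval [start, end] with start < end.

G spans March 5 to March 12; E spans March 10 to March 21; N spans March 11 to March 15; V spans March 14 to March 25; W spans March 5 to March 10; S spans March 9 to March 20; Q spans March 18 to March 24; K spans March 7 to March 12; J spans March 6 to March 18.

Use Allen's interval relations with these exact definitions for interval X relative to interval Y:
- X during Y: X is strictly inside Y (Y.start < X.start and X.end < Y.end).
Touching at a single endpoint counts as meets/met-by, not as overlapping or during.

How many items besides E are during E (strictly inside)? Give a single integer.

Target E = [March 10, March 21].
G [March 5, March 12] → overlaps → no.
J [March 6, March 18] → overlaps → no.
K [March 7, March 12] → overlaps → no.
N [March 11, March 15] → during → counts.
Q [March 18, March 24] → overlapped-by → no.
S [March 9, March 20] → overlaps → no.
V [March 14, March 25] → overlapped-by → no.
W [March 5, March 10] → meets → no.
Total: 1.

1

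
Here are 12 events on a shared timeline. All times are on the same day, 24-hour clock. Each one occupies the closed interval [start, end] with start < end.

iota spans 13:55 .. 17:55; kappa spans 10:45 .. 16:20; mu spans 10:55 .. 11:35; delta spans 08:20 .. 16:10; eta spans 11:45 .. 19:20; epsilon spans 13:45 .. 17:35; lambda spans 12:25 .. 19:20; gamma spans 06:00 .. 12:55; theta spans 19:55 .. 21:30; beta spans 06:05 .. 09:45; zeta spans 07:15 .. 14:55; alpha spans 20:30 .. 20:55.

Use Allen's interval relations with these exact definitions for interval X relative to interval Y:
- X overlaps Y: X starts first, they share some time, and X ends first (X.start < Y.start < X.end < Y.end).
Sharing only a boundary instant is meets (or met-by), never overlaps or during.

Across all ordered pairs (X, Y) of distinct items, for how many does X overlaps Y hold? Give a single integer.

Checking all 132 ordered pairs for relation 'overlaps'; matching pairs in alphabetical order:
(beta, delta): beta overlaps delta ✓
(beta, zeta): beta overlaps zeta ✓
(delta, epsilon): delta overlaps epsilon ✓
(delta, eta): delta overlaps eta ✓
(delta, iota): delta overlaps iota ✓
(delta, kappa): delta overlaps kappa ✓
(delta, lambda): delta overlaps lambda ✓
(epsilon, iota): epsilon overlaps iota ✓
(gamma, delta): gamma overlaps delta ✓
(gamma, eta): gamma overlaps eta ✓
(gamma, kappa): gamma overlaps kappa ✓
(gamma, lambda): gamma overlaps lambda ✓
(gamma, zeta): gamma overlaps zeta ✓
(kappa, epsilon): kappa overlaps epsilon ✓
(kappa, eta): kappa overlaps eta ✓
(kappa, iota): kappa overlaps iota ✓
(kappa, lambda): kappa overlaps lambda ✓
(zeta, delta): zeta overlaps delta ✓
(zeta, epsilon): zeta overlaps epsilon ✓
(zeta, eta): zeta overlaps eta ✓
(zeta, iota): zeta overlaps iota ✓
(zeta, kappa): zeta overlaps kappa ✓
(zeta, lambda): zeta overlaps lambda ✓
Count: 23.

23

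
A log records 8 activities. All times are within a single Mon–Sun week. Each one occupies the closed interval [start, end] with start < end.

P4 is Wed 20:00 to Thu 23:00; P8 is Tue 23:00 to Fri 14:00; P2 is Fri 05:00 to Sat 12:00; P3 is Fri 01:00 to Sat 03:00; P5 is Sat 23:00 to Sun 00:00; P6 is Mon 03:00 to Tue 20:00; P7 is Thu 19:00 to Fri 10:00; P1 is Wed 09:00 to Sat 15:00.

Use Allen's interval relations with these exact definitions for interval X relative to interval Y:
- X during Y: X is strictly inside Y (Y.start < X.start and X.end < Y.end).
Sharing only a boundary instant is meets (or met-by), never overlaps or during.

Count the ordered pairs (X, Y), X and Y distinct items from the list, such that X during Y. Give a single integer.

6

Checking all 56 ordered pairs for relation 'during'; matching pairs in alphabetical order:
(P2, P1): P2 during P1 ✓
(P3, P1): P3 during P1 ✓
(P4, P1): P4 during P1 ✓
(P4, P8): P4 during P8 ✓
(P7, P1): P7 during P1 ✓
(P7, P8): P7 during P8 ✓
Count: 6.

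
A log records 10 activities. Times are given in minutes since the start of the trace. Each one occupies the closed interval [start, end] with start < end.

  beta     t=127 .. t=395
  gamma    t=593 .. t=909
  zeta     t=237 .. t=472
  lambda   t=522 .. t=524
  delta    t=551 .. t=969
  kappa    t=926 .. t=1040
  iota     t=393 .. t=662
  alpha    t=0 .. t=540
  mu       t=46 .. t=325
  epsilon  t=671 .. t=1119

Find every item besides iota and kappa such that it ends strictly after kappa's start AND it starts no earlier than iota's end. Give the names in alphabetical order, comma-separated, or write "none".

Conditions: its end is strictly after kappa's start (X.end > t=926) AND its start is no earlier than iota's end (X.start >= t=662).
alpha: end t=540 > t=926? ✗; start t=0 >= t=662? ✗ → no.
beta: end t=395 > t=926? ✗; start t=127 >= t=662? ✗ → no.
delta: end t=969 > t=926? ✓; start t=551 >= t=662? ✗ → no.
epsilon: end t=1119 > t=926? ✓; start t=671 >= t=662? ✓ → yes.
gamma: end t=909 > t=926? ✗; start t=593 >= t=662? ✗ → no.
lambda: end t=524 > t=926? ✗; start t=522 >= t=662? ✗ → no.
mu: end t=325 > t=926? ✗; start t=46 >= t=662? ✗ → no.
zeta: end t=472 > t=926? ✗; start t=237 >= t=662? ✗ → no.
Result: epsilon.

epsilon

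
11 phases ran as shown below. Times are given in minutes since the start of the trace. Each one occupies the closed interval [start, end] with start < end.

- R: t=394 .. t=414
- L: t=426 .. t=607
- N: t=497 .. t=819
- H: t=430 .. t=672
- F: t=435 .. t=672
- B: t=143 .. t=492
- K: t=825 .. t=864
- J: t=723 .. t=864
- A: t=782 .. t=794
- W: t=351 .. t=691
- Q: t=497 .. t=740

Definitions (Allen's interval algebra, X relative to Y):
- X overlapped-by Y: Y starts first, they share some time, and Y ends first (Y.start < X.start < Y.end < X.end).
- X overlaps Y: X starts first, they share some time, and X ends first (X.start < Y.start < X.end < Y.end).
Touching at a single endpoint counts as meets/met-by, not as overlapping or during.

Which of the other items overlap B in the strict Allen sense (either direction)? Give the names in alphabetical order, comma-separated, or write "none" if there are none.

F, H, L, W

Target B = [t=143, t=492].
A [t=782, t=794] → after → no.
F [t=435, t=672] → overlapped-by → yes.
H [t=430, t=672] → overlapped-by → yes.
J [t=723, t=864] → after → no.
K [t=825, t=864] → after → no.
L [t=426, t=607] → overlapped-by → yes.
N [t=497, t=819] → after → no.
Q [t=497, t=740] → after → no.
R [t=394, t=414] → during → no.
W [t=351, t=691] → overlapped-by → yes.
Result: F, H, L, W.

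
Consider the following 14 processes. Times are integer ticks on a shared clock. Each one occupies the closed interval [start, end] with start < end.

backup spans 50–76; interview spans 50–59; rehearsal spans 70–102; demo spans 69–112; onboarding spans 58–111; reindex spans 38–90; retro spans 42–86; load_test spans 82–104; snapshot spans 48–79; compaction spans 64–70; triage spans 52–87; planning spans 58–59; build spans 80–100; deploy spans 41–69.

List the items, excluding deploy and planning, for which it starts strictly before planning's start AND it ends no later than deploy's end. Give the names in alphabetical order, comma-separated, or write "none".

interview

Conditions: its start is strictly before planning's start (X.start < 58) AND its end is no later than deploy's end (X.end <= 69).
backup: start 50 < 58? ✓; end 76 <= 69? ✗ → no.
build: start 80 < 58? ✗; end 100 <= 69? ✗ → no.
compaction: start 64 < 58? ✗; end 70 <= 69? ✗ → no.
demo: start 69 < 58? ✗; end 112 <= 69? ✗ → no.
interview: start 50 < 58? ✓; end 59 <= 69? ✓ → yes.
load_test: start 82 < 58? ✗; end 104 <= 69? ✗ → no.
onboarding: start 58 < 58? ✗; end 111 <= 69? ✗ → no.
rehearsal: start 70 < 58? ✗; end 102 <= 69? ✗ → no.
reindex: start 38 < 58? ✓; end 90 <= 69? ✗ → no.
retro: start 42 < 58? ✓; end 86 <= 69? ✗ → no.
snapshot: start 48 < 58? ✓; end 79 <= 69? ✗ → no.
triage: start 52 < 58? ✓; end 87 <= 69? ✗ → no.
Result: interview.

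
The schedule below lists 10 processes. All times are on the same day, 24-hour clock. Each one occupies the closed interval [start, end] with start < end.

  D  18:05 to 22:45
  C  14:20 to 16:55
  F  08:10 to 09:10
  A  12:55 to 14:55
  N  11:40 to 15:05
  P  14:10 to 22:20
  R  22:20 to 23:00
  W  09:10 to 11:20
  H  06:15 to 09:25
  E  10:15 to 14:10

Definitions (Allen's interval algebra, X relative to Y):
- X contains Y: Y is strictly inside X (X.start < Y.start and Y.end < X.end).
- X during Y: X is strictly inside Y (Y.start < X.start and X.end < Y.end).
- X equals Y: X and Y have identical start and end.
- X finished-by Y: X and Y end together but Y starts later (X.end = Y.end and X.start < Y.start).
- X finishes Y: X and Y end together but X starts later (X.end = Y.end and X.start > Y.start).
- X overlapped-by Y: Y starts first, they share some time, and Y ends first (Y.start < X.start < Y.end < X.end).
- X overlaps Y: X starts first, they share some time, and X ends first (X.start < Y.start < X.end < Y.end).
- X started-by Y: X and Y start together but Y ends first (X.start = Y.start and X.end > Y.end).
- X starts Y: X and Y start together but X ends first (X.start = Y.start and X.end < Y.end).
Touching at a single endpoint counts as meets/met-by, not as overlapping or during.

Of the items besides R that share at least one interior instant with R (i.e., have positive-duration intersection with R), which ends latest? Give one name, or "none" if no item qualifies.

D

Target R = [22:20, 23:00].
A [12:55, 14:55] → before → excluded.
C [14:20, 16:55] → before → excluded.
D [18:05, 22:45] → overlaps → candidate.
E [10:15, 14:10] → before → excluded.
F [08:10, 09:10] → before → excluded.
H [06:15, 09:25] → before → excluded.
N [11:40, 15:05] → before → excluded.
P [14:10, 22:20] → meets → excluded.
W [09:10, 11:20] → before → excluded.
Among candidates, latest end is 22:45 → D.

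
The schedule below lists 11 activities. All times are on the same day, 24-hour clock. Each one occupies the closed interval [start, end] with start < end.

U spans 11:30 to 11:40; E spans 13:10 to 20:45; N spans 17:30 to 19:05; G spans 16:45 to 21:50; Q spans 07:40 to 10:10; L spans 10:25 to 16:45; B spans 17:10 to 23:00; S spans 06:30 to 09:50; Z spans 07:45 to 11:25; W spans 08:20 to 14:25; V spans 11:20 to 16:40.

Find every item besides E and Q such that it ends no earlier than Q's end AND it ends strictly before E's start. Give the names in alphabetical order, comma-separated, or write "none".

Conditions: its end is no earlier than Q's end (X.end >= 10:10) AND its end is strictly before E's start (X.end < 13:10).
B: end 23:00 >= 10:10? ✓; end 23:00 < 13:10? ✗ → no.
G: end 21:50 >= 10:10? ✓; end 21:50 < 13:10? ✗ → no.
L: end 16:45 >= 10:10? ✓; end 16:45 < 13:10? ✗ → no.
N: end 19:05 >= 10:10? ✓; end 19:05 < 13:10? ✗ → no.
S: end 09:50 >= 10:10? ✗; end 09:50 < 13:10? ✓ → no.
U: end 11:40 >= 10:10? ✓; end 11:40 < 13:10? ✓ → yes.
V: end 16:40 >= 10:10? ✓; end 16:40 < 13:10? ✗ → no.
W: end 14:25 >= 10:10? ✓; end 14:25 < 13:10? ✗ → no.
Z: end 11:25 >= 10:10? ✓; end 11:25 < 13:10? ✓ → yes.
Result: U, Z.

U, Z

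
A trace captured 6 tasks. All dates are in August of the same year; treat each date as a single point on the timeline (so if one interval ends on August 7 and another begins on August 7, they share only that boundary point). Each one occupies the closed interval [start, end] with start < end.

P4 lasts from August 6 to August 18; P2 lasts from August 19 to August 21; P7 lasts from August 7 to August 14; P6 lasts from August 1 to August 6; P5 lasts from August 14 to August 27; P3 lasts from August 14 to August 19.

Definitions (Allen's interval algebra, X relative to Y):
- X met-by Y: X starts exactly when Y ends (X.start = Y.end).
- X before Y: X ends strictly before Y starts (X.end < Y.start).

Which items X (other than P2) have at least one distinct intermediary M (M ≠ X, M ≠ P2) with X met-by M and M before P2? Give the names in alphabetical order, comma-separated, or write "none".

Target P2 = [August 19, August 21].
Intermediaries M with M before P2: P4, P6, P7.
Via P4 — items with X met-by P4: none.
Via P6 — items with X met-by P6: P4.
Via P7 — items with X met-by P7: P3, P5.
Union: P3, P4, P5.

P3, P4, P5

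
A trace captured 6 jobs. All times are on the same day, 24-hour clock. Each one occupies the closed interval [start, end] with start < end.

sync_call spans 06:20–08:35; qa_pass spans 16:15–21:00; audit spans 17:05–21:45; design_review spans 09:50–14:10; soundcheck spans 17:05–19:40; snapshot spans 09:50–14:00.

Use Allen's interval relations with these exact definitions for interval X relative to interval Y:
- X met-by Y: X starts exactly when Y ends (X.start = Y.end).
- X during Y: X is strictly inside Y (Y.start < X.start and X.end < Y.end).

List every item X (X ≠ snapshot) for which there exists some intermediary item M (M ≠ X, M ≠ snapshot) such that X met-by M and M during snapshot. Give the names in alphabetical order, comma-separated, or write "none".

none

Target snapshot = [09:50, 14:00].
Intermediaries M with M during snapshot: none.
Union: none.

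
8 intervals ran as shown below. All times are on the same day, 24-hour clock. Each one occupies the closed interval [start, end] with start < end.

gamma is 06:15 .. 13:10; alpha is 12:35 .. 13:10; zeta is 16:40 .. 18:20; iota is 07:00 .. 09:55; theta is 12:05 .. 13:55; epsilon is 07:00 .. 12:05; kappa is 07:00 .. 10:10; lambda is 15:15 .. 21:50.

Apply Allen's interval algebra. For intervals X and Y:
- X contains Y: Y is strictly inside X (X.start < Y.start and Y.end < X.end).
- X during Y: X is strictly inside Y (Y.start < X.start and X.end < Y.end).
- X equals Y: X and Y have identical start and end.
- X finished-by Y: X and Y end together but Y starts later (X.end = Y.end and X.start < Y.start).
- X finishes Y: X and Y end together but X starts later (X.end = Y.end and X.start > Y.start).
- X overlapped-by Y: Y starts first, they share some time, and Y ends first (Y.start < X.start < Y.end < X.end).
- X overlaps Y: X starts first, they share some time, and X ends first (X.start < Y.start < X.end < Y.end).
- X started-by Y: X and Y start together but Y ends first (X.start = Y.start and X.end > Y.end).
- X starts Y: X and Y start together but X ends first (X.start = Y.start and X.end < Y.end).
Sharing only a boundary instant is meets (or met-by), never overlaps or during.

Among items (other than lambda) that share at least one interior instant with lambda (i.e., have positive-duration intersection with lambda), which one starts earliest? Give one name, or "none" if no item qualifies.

zeta

Target lambda = [15:15, 21:50].
alpha [12:35, 13:10] → before → excluded.
epsilon [07:00, 12:05] → before → excluded.
gamma [06:15, 13:10] → before → excluded.
iota [07:00, 09:55] → before → excluded.
kappa [07:00, 10:10] → before → excluded.
theta [12:05, 13:55] → before → excluded.
zeta [16:40, 18:20] → during → candidate.
Among candidates, earliest start is 16:40 → zeta.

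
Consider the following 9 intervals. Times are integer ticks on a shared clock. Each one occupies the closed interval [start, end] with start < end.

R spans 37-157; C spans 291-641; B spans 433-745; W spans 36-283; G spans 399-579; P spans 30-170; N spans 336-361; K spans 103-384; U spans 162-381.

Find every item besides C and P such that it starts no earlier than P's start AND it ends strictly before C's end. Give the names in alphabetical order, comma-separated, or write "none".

G, K, N, R, U, W

Conditions: its start is no earlier than P's start (X.start >= 30) AND its end is strictly before C's end (X.end < 641).
B: start 433 >= 30? ✓; end 745 < 641? ✗ → no.
G: start 399 >= 30? ✓; end 579 < 641? ✓ → yes.
K: start 103 >= 30? ✓; end 384 < 641? ✓ → yes.
N: start 336 >= 30? ✓; end 361 < 641? ✓ → yes.
R: start 37 >= 30? ✓; end 157 < 641? ✓ → yes.
U: start 162 >= 30? ✓; end 381 < 641? ✓ → yes.
W: start 36 >= 30? ✓; end 283 < 641? ✓ → yes.
Result: G, K, N, R, U, W.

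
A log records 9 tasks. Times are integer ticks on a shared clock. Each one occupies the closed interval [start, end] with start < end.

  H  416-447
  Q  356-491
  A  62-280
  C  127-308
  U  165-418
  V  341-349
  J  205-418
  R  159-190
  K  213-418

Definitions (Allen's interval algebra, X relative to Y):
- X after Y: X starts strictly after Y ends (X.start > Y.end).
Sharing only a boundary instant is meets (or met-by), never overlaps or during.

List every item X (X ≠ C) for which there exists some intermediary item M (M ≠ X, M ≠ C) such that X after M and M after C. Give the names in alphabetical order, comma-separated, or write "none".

Target C = [127, 308].
Intermediaries M with M after C: H, Q, V.
Via H — items with X after H: none.
Via Q — items with X after Q: none.
Via V — items with X after V: H, Q.
Union: H, Q.

H, Q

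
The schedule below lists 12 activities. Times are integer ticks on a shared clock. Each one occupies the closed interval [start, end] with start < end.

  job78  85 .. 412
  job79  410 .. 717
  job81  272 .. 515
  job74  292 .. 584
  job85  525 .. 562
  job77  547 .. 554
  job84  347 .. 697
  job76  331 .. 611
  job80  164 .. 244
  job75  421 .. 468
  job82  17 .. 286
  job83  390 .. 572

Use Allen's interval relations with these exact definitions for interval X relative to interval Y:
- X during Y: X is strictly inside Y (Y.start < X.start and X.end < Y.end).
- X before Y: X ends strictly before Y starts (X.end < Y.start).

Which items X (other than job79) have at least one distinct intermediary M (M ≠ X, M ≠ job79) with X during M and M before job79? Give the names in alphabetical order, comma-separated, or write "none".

Target job79 = [410, 717].
Intermediaries M with M before job79: job80, job82.
Via job80 — items with X during job80: none.
Via job82 — items with X during job82: job80.
Union: job80.

job80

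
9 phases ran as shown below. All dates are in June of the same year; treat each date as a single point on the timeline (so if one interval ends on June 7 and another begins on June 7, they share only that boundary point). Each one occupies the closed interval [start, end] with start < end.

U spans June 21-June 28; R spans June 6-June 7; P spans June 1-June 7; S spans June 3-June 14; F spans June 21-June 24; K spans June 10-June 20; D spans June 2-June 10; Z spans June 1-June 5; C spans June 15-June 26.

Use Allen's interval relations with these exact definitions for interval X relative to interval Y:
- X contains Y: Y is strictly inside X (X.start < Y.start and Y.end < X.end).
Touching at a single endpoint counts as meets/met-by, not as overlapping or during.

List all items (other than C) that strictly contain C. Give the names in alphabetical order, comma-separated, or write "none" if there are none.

Target C = [June 15, June 26].
D [June 2, June 10] → before → no.
F [June 21, June 24] → during → no.
K [June 10, June 20] → overlaps → no.
P [June 1, June 7] → before → no.
R [June 6, June 7] → before → no.
S [June 3, June 14] → before → no.
U [June 21, June 28] → overlapped-by → no.
Z [June 1, June 5] → before → no.
Result: none.

none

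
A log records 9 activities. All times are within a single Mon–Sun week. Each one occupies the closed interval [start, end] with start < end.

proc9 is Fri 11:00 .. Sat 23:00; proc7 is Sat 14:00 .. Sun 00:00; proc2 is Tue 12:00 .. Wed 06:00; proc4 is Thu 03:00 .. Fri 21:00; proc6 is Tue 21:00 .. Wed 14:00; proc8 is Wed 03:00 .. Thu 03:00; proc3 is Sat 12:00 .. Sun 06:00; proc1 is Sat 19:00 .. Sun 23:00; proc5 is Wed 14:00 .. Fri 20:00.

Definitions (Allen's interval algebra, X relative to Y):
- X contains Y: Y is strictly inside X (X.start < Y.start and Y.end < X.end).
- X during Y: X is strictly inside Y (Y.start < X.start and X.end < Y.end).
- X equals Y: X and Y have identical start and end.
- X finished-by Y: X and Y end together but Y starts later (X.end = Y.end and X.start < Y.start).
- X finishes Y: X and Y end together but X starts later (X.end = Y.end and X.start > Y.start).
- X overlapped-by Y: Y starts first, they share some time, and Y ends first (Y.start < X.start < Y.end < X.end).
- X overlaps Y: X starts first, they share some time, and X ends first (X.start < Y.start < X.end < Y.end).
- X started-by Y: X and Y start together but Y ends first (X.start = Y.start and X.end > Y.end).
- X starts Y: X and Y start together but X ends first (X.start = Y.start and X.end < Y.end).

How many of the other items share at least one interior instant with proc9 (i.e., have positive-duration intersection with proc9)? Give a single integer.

Target proc9 = [Fri 11:00, Sat 23:00].
proc1 [Sat 19:00, Sun 23:00] → overlapped-by → counts.
proc2 [Tue 12:00, Wed 06:00] → before → no.
proc3 [Sat 12:00, Sun 06:00] → overlapped-by → counts.
proc4 [Thu 03:00, Fri 21:00] → overlaps → counts.
proc5 [Wed 14:00, Fri 20:00] → overlaps → counts.
proc6 [Tue 21:00, Wed 14:00] → before → no.
proc7 [Sat 14:00, Sun 00:00] → overlapped-by → counts.
proc8 [Wed 03:00, Thu 03:00] → before → no.
Total: 5.

5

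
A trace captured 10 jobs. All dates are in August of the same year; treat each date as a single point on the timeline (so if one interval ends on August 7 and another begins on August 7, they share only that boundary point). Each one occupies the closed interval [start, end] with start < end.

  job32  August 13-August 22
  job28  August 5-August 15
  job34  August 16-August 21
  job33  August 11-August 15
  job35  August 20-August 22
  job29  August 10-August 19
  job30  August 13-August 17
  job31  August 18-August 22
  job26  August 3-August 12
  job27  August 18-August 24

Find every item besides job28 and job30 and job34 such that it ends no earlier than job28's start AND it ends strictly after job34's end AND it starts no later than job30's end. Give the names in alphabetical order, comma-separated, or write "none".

job32

Conditions: its end is no earlier than job28's start (X.end >= August 5) AND its end is strictly after job34's end (X.end > August 21) AND its start is no later than job30's end (X.start <= August 17).
job26: end August 12 >= August 5? ✓; end August 12 > August 21? ✗; start August 3 <= August 17? ✓ → no.
job27: end August 24 >= August 5? ✓; end August 24 > August 21? ✓; start August 18 <= August 17? ✗ → no.
job29: end August 19 >= August 5? ✓; end August 19 > August 21? ✗; start August 10 <= August 17? ✓ → no.
job31: end August 22 >= August 5? ✓; end August 22 > August 21? ✓; start August 18 <= August 17? ✗ → no.
job32: end August 22 >= August 5? ✓; end August 22 > August 21? ✓; start August 13 <= August 17? ✓ → yes.
job33: end August 15 >= August 5? ✓; end August 15 > August 21? ✗; start August 11 <= August 17? ✓ → no.
job35: end August 22 >= August 5? ✓; end August 22 > August 21? ✓; start August 20 <= August 17? ✗ → no.
Result: job32.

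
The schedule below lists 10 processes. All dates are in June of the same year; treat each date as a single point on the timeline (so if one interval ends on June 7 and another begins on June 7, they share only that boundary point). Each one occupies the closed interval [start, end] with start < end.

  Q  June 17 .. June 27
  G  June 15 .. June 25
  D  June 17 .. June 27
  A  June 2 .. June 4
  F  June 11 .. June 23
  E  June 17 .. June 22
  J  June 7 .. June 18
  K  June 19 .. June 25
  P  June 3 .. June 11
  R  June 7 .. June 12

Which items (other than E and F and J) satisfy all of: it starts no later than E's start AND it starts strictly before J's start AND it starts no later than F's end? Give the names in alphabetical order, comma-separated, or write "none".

A, P

Conditions: its start is no later than E's start (X.start <= June 17) AND its start is strictly before J's start (X.start < June 7) AND its start is no later than F's end (X.start <= June 23).
A: start June 2 <= June 17? ✓; start June 2 < June 7? ✓; start June 2 <= June 23? ✓ → yes.
D: start June 17 <= June 17? ✓; start June 17 < June 7? ✗; start June 17 <= June 23? ✓ → no.
G: start June 15 <= June 17? ✓; start June 15 < June 7? ✗; start June 15 <= June 23? ✓ → no.
K: start June 19 <= June 17? ✗; start June 19 < June 7? ✗; start June 19 <= June 23? ✓ → no.
P: start June 3 <= June 17? ✓; start June 3 < June 7? ✓; start June 3 <= June 23? ✓ → yes.
Q: start June 17 <= June 17? ✓; start June 17 < June 7? ✗; start June 17 <= June 23? ✓ → no.
R: start June 7 <= June 17? ✓; start June 7 < June 7? ✗; start June 7 <= June 23? ✓ → no.
Result: A, P.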